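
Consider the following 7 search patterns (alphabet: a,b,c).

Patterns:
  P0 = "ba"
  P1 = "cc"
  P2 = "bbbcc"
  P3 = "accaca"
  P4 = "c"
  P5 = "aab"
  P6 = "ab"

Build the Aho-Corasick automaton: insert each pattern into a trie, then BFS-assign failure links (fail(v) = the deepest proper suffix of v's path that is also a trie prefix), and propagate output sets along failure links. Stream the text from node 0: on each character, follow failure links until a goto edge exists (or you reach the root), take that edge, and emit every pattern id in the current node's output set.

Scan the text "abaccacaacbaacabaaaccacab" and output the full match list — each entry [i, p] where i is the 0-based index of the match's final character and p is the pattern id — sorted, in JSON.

Build automaton:
Trie (insert patterns):
  0='ε' goto a→9 b→1 c→3
  1='b' goto a→2 b→5
  2='ba' goto ·  ←P0
  3='c' goto c→4  ←P4
  4='cc' goto ·  ←P1
  5='bb' goto b→6
  6='bbb' goto c→7
  7='bbbc' goto c→8
  8='bbbcc' goto ·  ←P2
  9='a' goto a→15 b→17 c→10
  10='ac' goto c→11
  11='acc' goto a→12
  12='acca' goto c→13
  13='accac' goto a→14
  14='accaca' goto ·  ←P3
  15='aa' goto b→16
  16='aab' goto ·  ←P5
  17='ab' goto ·  ←P6

BFS fail/out derivation:
  fail(1) 'b': from fail(0)=0 chase 'b': 0 ⇒ 0;  out=∅∪out(0)=∅
  fail(3) 'c': from fail(0)=0 chase 'c': 0 ⇒ 0;  out={4}∪out(0)={4}
  fail(9) 'a': from fail(0)=0 chase 'a': 0 ⇒ 0;  out=∅∪out(0)=∅
  fail(2) 'ba': from fail(1)=0 chase 'a': 0 ⇒ 9;  out={0}∪out(9)={0}
  fail(4) 'cc': from fail(3)=0 chase 'c': 0 ⇒ 3;  out={1}∪out(3)={1,4}
  fail(5) 'bb': from fail(1)=0 chase 'b': 0 ⇒ 1;  out=∅∪out(1)=∅
  fail(10) 'ac': from fail(9)=0 chase 'c': 0 ⇒ 3;  out=∅∪out(3)={4}
  fail(15) 'aa': from fail(9)=0 chase 'a': 0 ⇒ 9;  out=∅∪out(9)=∅
  fail(17) 'ab': from fail(9)=0 chase 'b': 0 ⇒ 1;  out={6}∪out(1)={6}
  fail(6) 'bbb': from fail(5)=1 chase 'b': 1 ⇒ 5;  out=∅∪out(5)=∅
  fail(11) 'acc': from fail(10)=3 chase 'c': 3 ⇒ 4;  out=∅∪out(4)={1,4}
  fail(16) 'aab': from fail(15)=9 chase 'b': 9 ⇒ 17;  out={5}∪out(17)={5,6}
  fail(7) 'bbbc': from fail(6)=5 chase 'c': 5→1→0 ⇒ 3;  out=∅∪out(3)={4}
  fail(12) 'acca': from fail(11)=4 chase 'a': 4→3→0 ⇒ 9;  out=∅∪out(9)=∅
  fail(8) 'bbbcc': from fail(7)=3 chase 'c': 3 ⇒ 4;  out={2}∪out(4)={1,2,4}
  fail(13) 'accac': from fail(12)=9 chase 'c': 9 ⇒ 10;  out=∅∪out(10)={4}
  fail(14) 'accaca': from fail(13)=10 chase 'a': 10→3→0 ⇒ 9;  out={3}∪out(9)={3}

Run:
[0] read 'a'  n0⇒n9
[1] read 'b'  n9⇒n17  ** P6@[0:1]
[2] read 'a'  n17⇒n2 (fail-walked)  ** P0@[1:2]
[3] read 'c'  n2⇒n10 (fail-walked)  ** P4@[3:3]
[4] read 'c'  n10⇒n11  ** P1@[3:4],P4@[4:4]
[5] read 'a'  n11⇒n12
[6] read 'c'  n12⇒n13  ** P4@[6:6]
[7] read 'a'  n13⇒n14  ** P3@[2:7]
[8] read 'a'  n14⇒n15 (fail-walked)
[9] read 'c'  n15⇒n10 (fail-walked)  ** P4@[9:9]
[10] read 'b'  n10⇒n1 (fail-walked)
[11] read 'a'  n1⇒n2  ** P0@[10:11]
[12] read 'a'  n2⇒n15 (fail-walked)
[13] read 'c'  n15⇒n10 (fail-walked)  ** P4@[13:13]
[14] read 'a'  n10⇒n9 (fail-walked)
[15] read 'b'  n9⇒n17  ** P6@[14:15]
[16] read 'a'  n17⇒n2 (fail-walked)  ** P0@[15:16]
[17] read 'a'  n2⇒n15 (fail-walked)
[18] read 'a'  n15⇒n15 (fail-walked)
[19] read 'c'  n15⇒n10 (fail-walked)  ** P4@[19:19]
[20] read 'c'  n10⇒n11  ** P1@[19:20],P4@[20:20]
[21] read 'a'  n11⇒n12
[22] read 'c'  n12⇒n13  ** P4@[22:22]
[23] read 'a'  n13⇒n14  ** P3@[18:23]
[24] read 'b'  n14⇒n17 (fail-walked)  ** P6@[23:24]

All matches (sorted): [[1,6],[2,0],[3,4],[4,1],[4,4],[6,4],[7,3],[9,4],[11,0],[13,4],[15,6],[16,0],[19,4],[20,1],[20,4],[22,4],[23,3],[24,6]]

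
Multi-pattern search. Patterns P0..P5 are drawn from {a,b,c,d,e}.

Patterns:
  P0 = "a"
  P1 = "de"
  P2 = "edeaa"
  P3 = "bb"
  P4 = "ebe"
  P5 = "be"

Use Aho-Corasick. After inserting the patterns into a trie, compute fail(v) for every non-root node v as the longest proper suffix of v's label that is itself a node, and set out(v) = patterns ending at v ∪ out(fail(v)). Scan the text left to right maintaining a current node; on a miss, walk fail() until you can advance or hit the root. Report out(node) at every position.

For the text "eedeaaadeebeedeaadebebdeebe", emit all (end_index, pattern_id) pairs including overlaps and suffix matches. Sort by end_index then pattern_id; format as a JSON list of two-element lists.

Construct AC machine:
Trie nodes:
  n0 'ε': a→1 b→9 d→2 e→4
  n1 'a': ·  ←P0
  n2 'd': e→3
  n3 'de': ·  ←P1
  n4 'e': b→11 d→5
  n5 'ed': e→6
  n6 'ede': a→7
  n7 'edea': a→8
  n8 'edeaa': ·  ←P2
  n9 'b': b→10 e→13
  n10 'bb': ·  ←P3
  n11 'eb': e→12
  n12 'ebe': ·  ←P4
  n13 'be': ·  ←P5

BFS fail/out derivation:
  n1('a'): parent n0 fail=0; on 'a' 0 → fail=0;  out {0}∪∅={0}
  n2('d'): parent n0 fail=0; on 'd' 0 → fail=0;  out ∅∪∅=∅
  n4('e'): parent n0 fail=0; on 'e' 0 → fail=0;  out ∅∪∅=∅
  n9('b'): parent n0 fail=0; on 'b' 0 → fail=0;  out ∅∪∅=∅
  n3('de'): parent n2 fail=0; on 'e' 0 → fail=4;  out {1}∪∅={1}
  n5('ed'): parent n4 fail=0; on 'd' 0 → fail=2;  out ∅∪∅=∅
  n10('bb'): parent n9 fail=0; on 'b' 0 → fail=9;  out {3}∪∅={3}
  n11('eb'): parent n4 fail=0; on 'b' 0 → fail=9;  out ∅∪∅=∅
  n13('be'): parent n9 fail=0; on 'e' 0 → fail=4;  out {5}∪∅={5}
  n6('ede'): parent n5 fail=2; on 'e' 2 → fail=3;  out ∅∪{1}={1}
  n12('ebe'): parent n11 fail=9; on 'e' 9 → fail=13;  out {4}∪{5}={4,5}
  n7('edea'): parent n6 fail=3; on 'a' 3→4→0 → fail=1;  out ∅∪{0}={0}
  n8('edeaa'): parent n7 fail=1; on 'a' 1→0 → fail=1;  out {2}∪{0}={0,2}

Scan:
i=0 'e': node 0→4
i=1 'e': node 4→4 ·f
i=2 'd': node 4→5
i=3 'e': node 5→6  ** P1@[2:3]
i=4 'a': node 6→7  ** P0@[4:4]
i=5 'a': node 7→8  ** P0@[5:5],P2@[1:5]
i=6 'a': node 8→1 ·f  ** P0@[6:6]
i=7 'd': node 1→2 ·f
i=8 'e': node 2→3  ** P1@[7:8]
i=9 'e': node 3→4 ·f
i=10 'b': node 4→11
i=11 'e': node 11→12  ** P4@[9:11],P5@[10:11]
i=12 'e': node 12→4 ·f
i=13 'd': node 4→5
i=14 'e': node 5→6  ** P1@[13:14]
i=15 'a': node 6→7  ** P0@[15:15]
i=16 'a': node 7→8  ** P0@[16:16],P2@[12:16]
i=17 'd': node 8→2 ·f
i=18 'e': node 2→3  ** P1@[17:18]
i=19 'b': node 3→11 ·f
i=20 'e': node 11→12  ** P4@[18:20],P5@[19:20]
i=21 'b': node 12→11 ·f
i=22 'd': node 11→2 ·f
i=23 'e': node 2→3  ** P1@[22:23]
i=24 'e': node 3→4 ·f
i=25 'b': node 4→11
i=26 'e': node 11→12  ** P4@[24:26],P5@[25:26]

All matches (sorted): [[3,1],[4,0],[5,0],[5,2],[6,0],[8,1],[11,4],[11,5],[14,1],[15,0],[16,0],[16,2],[18,1],[20,4],[20,5],[23,1],[26,4],[26,5]]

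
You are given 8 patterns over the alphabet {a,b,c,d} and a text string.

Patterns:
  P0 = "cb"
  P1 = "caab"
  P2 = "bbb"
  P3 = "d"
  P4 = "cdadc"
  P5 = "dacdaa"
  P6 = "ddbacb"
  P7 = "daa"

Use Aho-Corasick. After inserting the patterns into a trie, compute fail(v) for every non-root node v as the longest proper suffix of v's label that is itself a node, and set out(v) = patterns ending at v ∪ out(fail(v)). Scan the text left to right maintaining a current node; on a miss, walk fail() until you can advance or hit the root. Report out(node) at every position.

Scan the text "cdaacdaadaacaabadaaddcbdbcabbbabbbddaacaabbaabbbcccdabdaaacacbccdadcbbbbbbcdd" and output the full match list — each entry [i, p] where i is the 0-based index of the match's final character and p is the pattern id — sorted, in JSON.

Build:
Trie (insert patterns):
  0='ε' goto b→6 c→1 d→9
  1='c' goto a→3 b→2 d→10
  2='cb' goto ·  [P0 ends]
  3='ca' goto a→4
  4='caa' goto b→5
  5='caab' goto ·  [P1 ends]
  6='b' goto b→7
  7='bb' goto b→8
  8='bbb' goto ·  [P2 ends]
  9='d' goto a→14 d→19  [P3 ends]
  10='cd' goto a→11
  11='cda' goto d→12
  12='cdad' goto c→13
  13='cdadc' goto ·  [P4 ends]
  14='da' goto a→24 c→15
  15='dac' goto d→16
  16='dacd' goto a→17
  17='dacda' goto a→18
  18='dacdaa' goto ·  [P5 ends]
  19='dd' goto b→20
  20='ddb' goto a→21
  21='ddba' goto c→22
  22='ddbac' goto b→23
  23='ddbacb' goto ·  [P6 ends]
  24='daa' goto ·  [P7 ends]

BFS fail/out derivation:
  fail(1) 'c': from fail(0)=0 chase 'c': 0 ⇒ 0;  out=∅∪out(0)=∅
  fail(6) 'b': from fail(0)=0 chase 'b': 0 ⇒ 0;  out=∅∪out(0)=∅
  fail(9) 'd': from fail(0)=0 chase 'd': 0 ⇒ 0;  out={3}∪out(0)={3}
  fail(2) 'cb': from fail(1)=0 chase 'b': 0 ⇒ 6;  out={0}∪out(6)={0}
  fail(3) 'ca': from fail(1)=0 chase 'a': 0 ⇒ 0;  out=∅∪out(0)=∅
  fail(7) 'bb': from fail(6)=0 chase 'b': 0 ⇒ 6;  out=∅∪out(6)=∅
  fail(10) 'cd': from fail(1)=0 chase 'd': 0 ⇒ 9;  out=∅∪out(9)={3}
  fail(14) 'da': from fail(9)=0 chase 'a': 0 ⇒ 0;  out=∅∪out(0)=∅
  fail(19) 'dd': from fail(9)=0 chase 'd': 0 ⇒ 9;  out=∅∪out(9)={3}
  fail(4) 'caa': from fail(3)=0 chase 'a': 0 ⇒ 0;  out=∅∪out(0)=∅
  fail(8) 'bbb': from fail(7)=6 chase 'b': 6 ⇒ 7;  out={2}∪out(7)={2}
  fail(11) 'cda': from fail(10)=9 chase 'a': 9 ⇒ 14;  out=∅∪out(14)=∅
  fail(15) 'dac': from fail(14)=0 chase 'c': 0 ⇒ 1;  out=∅∪out(1)=∅
  fail(20) 'ddb': from fail(19)=9 chase 'b': 9→0 ⇒ 6;  out=∅∪out(6)=∅
  fail(24) 'daa': from fail(14)=0 chase 'a': 0 ⇒ 0;  out={7}∪out(0)={7}
  fail(5) 'caab': from fail(4)=0 chase 'b': 0 ⇒ 6;  out={1}∪out(6)={1}
  fail(12) 'cdad': from fail(11)=14 chase 'd': 14→0 ⇒ 9;  out=∅∪out(9)={3}
  fail(16) 'dacd': from fail(15)=1 chase 'd': 1 ⇒ 10;  out=∅∪out(10)={3}
  fail(21) 'ddba': from fail(20)=6 chase 'a': 6→0 ⇒ 0;  out=∅∪out(0)=∅
  fail(13) 'cdadc': from fail(12)=9 chase 'c': 9→0 ⇒ 1;  out={4}∪out(1)={4}
  fail(17) 'dacda': from fail(16)=10 chase 'a': 10 ⇒ 11;  out=∅∪out(11)=∅
  fail(22) 'ddbac': from fail(21)=0 chase 'c': 0 ⇒ 1;  out=∅∪out(1)=∅
  fail(18) 'dacdaa': from fail(17)=11 chase 'a': 11→14 ⇒ 24;  out={5}∪out(24)={5,7}
  fail(23) 'ddbacb': from fail(22)=1 chase 'b': 1 ⇒ 2;  out={6}∪out(2)={0,6}

Run:
[0] read 'c'  n0⇒n1
[1] read 'd'  n1⇒n10  → match P3@[1:1]
[2] read 'a'  n10⇒n11
[3] read 'a'  n11⇒n24 (via fail)  → match P7@[1:3]
[4] read 'c'  n24⇒n1 (via fail)
[5] read 'd'  n1⇒n10  → match P3@[5:5]
[6] read 'a'  n10⇒n11
[7] read 'a'  n11⇒n24 (via fail)  → match P7@[5:7]
[8] read 'd'  n24⇒n9 (via fail)  → match P3@[8:8]
[9] read 'a'  n9⇒n14
[10] read 'a'  n14⇒n24  → match P7@[8:10]
[11] read 'c'  n24⇒n1 (via fail)
[12] read 'a'  n1⇒n3
[13] read 'a'  n3⇒n4
[14] read 'b'  n4⇒n5  → match P1@[11:14]
[15] read 'a'  n5⇒n0 (via fail)
[16] read 'd'  n0⇒n9  → match P3@[16:16]
[17] read 'a'  n9⇒n14
[18] read 'a'  n14⇒n24  → match P7@[16:18]
[19] read 'd'  n24⇒n9 (via fail)  → match P3@[19:19]
[20] read 'd'  n9⇒n19  → match P3@[20:20]
[21] read 'c'  n19⇒n1 (via fail)
[22] read 'b'  n1⇒n2  → match P0@[21:22]
[23] read 'd'  n2⇒n9 (via fail)  → match P3@[23:23]
[24] read 'b'  n9⇒n6 (via fail)
[25] read 'c'  n6⇒n1 (via fail)
[26] read 'a'  n1⇒n3
[27] read 'b'  n3⇒n6 (via fail)
[28] read 'b'  n6⇒n7
[29] read 'b'  n7⇒n8  → match P2@[27:29]
[30] read 'a'  n8⇒n0 (via fail)
[31] read 'b'  n0⇒n6
[32] read 'b'  n6⇒n7
[33] read 'b'  n7⇒n8  → match P2@[31:33]
[34] read 'd'  n8⇒n9 (via fail)  → match P3@[34:34]
[35] read 'd'  n9⇒n19  → match P3@[35:35]
[36] read 'a'  n19⇒n14 (via fail)
[37] read 'a'  n14⇒n24  → match P7@[35:37]
[38] read 'c'  n24⇒n1 (via fail)
[39] read 'a'  n1⇒n3
[40] read 'a'  n3⇒n4
[41] read 'b'  n4⇒n5  → match P1@[38:41]
[42] read 'b'  n5⇒n7 (via fail)
[43] read 'a'  n7⇒n0 (via fail)
[44] read 'a'  n0⇒n0
[45] read 'b'  n0⇒n6
[46] read 'b'  n6⇒n7
[47] read 'b'  n7⇒n8  → match P2@[45:47]
[48] read 'c'  n8⇒n1 (via fail)
[49] read 'c'  n1⇒n1 (via fail)
[50] read 'c'  n1⇒n1 (via fail)
[51] read 'd'  n1⇒n10  → match P3@[51:51]
[52] read 'a'  n10⇒n11
[53] read 'b'  n11⇒n6 (via fail)
[54] read 'd'  n6⇒n9 (via fail)  → match P3@[54:54]
[55] read 'a'  n9⇒n14
[56] read 'a'  n14⇒n24  → match P7@[54:56]
[57] read 'a'  n24⇒n0 (via fail)
[58] read 'c'  n0⇒n1
[59] read 'a'  n1⇒n3
[60] read 'c'  n3⇒n1 (via fail)
[61] read 'b'  n1⇒n2  → match P0@[60:61]
[62] read 'c'  n2⇒n1 (via fail)
[63] read 'c'  n1⇒n1 (via fail)
[64] read 'd'  n1⇒n10  → match P3@[64:64]
[65] read 'a'  n10⇒n11
[66] read 'd'  n11⇒n12  → match P3@[66:66]
[67] read 'c'  n12⇒n13  → match P4@[63:67]
[68] read 'b'  n13⇒n2 (via fail)  → match P0@[67:68]
[69] read 'b'  n2⇒n7 (via fail)
[70] read 'b'  n7⇒n8  → match P2@[68:70]
[71] read 'b'  n8⇒n8 (via fail)  → match P2@[69:71]
[72] read 'b'  n8⇒n8 (via fail)  → match P2@[70:72]
[73] read 'b'  n8⇒n8 (via fail)  → match P2@[71:73]
[74] read 'c'  n8⇒n1 (via fail)
[75] read 'd'  n1⇒n10  → match P3@[75:75]
[76] read 'd'  n10⇒n19 (via fail)  → match P3@[76:76]

All matches (sorted): [[1,3],[3,7],[5,3],[7,7],[8,3],[10,7],[14,1],[16,3],[18,7],[19,3],[20,3],[22,0],[23,3],[29,2],[33,2],[34,3],[35,3],[37,7],[41,1],[47,2],[51,3],[54,3],[56,7],[61,0],[64,3],[66,3],[67,4],[68,0],[70,2],[71,2],[72,2],[73,2],[75,3],[76,3]]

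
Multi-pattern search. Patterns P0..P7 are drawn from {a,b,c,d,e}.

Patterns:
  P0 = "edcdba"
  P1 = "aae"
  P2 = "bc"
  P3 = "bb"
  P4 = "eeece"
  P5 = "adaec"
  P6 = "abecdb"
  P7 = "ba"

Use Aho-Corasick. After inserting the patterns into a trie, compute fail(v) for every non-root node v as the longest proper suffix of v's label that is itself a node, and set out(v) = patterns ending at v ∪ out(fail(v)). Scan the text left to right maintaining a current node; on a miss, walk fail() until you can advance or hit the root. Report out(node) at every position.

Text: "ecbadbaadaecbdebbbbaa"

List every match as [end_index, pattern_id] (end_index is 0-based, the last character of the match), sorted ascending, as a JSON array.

Construct AC machine:
Trie (insert patterns):
  0='ε' goto a→7 b→10 e→1
  1='e' goto d→2 e→13
  2='ed' goto c→3
  3='edc' goto d→4
  4='edcd' goto b→5
  5='edcdb' goto a→6
  6='edcdba' goto ·  [P0 ends]
  7='a' goto a→8 b→21 d→17
  8='aa' goto e→9
  9='aae' goto ·  [P1 ends]
  10='b' goto a→26 b→12 c→11
  11='bc' goto ·  [P2 ends]
  12='bb' goto ·  [P3 ends]
  13='ee' goto e→14
  14='eee' goto c→15
  15='eeec' goto e→16
  16='eeece' goto ·  [P4 ends]
  17='ad' goto a→18
  18='ada' goto e→19
  19='adae' goto c→20
  20='adaec' goto ·  [P5 ends]
  21='ab' goto e→22
  22='abe' goto c→23
  23='abec' goto d→24
  24='abecd' goto b→25
  25='abecdb' goto ·  [P6 ends]
  26='ba' goto ·  [P7 ends]

Failure links (BFS by depth):
  fail(1) 'e': from fail(0)=0 chase 'e': 0 ⇒ 0;  out=∅∪out(0)=∅
  fail(7) 'a': from fail(0)=0 chase 'a': 0 ⇒ 0;  out=∅∪out(0)=∅
  fail(10) 'b': from fail(0)=0 chase 'b': 0 ⇒ 0;  out=∅∪out(0)=∅
  fail(2) 'ed': from fail(1)=0 chase 'd': 0 ⇒ 0;  out=∅∪out(0)=∅
  fail(8) 'aa': from fail(7)=0 chase 'a': 0 ⇒ 7;  out=∅∪out(7)=∅
  fail(11) 'bc': from fail(10)=0 chase 'c': 0 ⇒ 0;  out={2}∪out(0)={2}
  fail(12) 'bb': from fail(10)=0 chase 'b': 0 ⇒ 10;  out={3}∪out(10)={3}
  fail(13) 'ee': from fail(1)=0 chase 'e': 0 ⇒ 1;  out=∅∪out(1)=∅
  fail(17) 'ad': from fail(7)=0 chase 'd': 0 ⇒ 0;  out=∅∪out(0)=∅
  fail(21) 'ab': from fail(7)=0 chase 'b': 0 ⇒ 10;  out=∅∪out(10)=∅
  fail(26) 'ba': from fail(10)=0 chase 'a': 0 ⇒ 7;  out={7}∪out(7)={7}
  fail(3) 'edc': from fail(2)=0 chase 'c': 0 ⇒ 0;  out=∅∪out(0)=∅
  fail(9) 'aae': from fail(8)=7 chase 'e': 7→0 ⇒ 1;  out={1}∪out(1)={1}
  fail(14) 'eee': from fail(13)=1 chase 'e': 1 ⇒ 13;  out=∅∪out(13)=∅
  fail(18) 'ada': from fail(17)=0 chase 'a': 0 ⇒ 7;  out=∅∪out(7)=∅
  fail(22) 'abe': from fail(21)=10 chase 'e': 10→0 ⇒ 1;  out=∅∪out(1)=∅
  fail(4) 'edcd': from fail(3)=0 chase 'd': 0 ⇒ 0;  out=∅∪out(0)=∅
  fail(15) 'eeec': from fail(14)=13 chase 'c': 13→1→0 ⇒ 0;  out=∅∪out(0)=∅
  fail(19) 'adae': from fail(18)=7 chase 'e': 7→0 ⇒ 1;  out=∅∪out(1)=∅
  fail(23) 'abec': from fail(22)=1 chase 'c': 1→0 ⇒ 0;  out=∅∪out(0)=∅
  fail(5) 'edcdb': from fail(4)=0 chase 'b': 0 ⇒ 10;  out=∅∪out(10)=∅
  fail(16) 'eeece': from fail(15)=0 chase 'e': 0 ⇒ 1;  out={4}∪out(1)={4}
  fail(20) 'adaec': from fail(19)=1 chase 'c': 1→0 ⇒ 0;  out={5}∪out(0)={5}
  fail(24) 'abecd': from fail(23)=0 chase 'd': 0 ⇒ 0;  out=∅∪out(0)=∅
  fail(6) 'edcdba': from fail(5)=10 chase 'a': 10 ⇒ 26;  out={0}∪out(26)={0,7}
  fail(25) 'abecdb': from fail(24)=0 chase 'b': 0 ⇒ 10;  out={6}∪out(10)={6}

Scan:
i=0 'e': node 0→1
i=1 'c': node 1→0 ·f
i=2 'b': node 0→10
i=3 'a': node 10→26  ** P7@[2:3]
i=4 'd': node 26→17 ·f
i=5 'b': node 17→10 ·f
i=6 'a': node 10→26  ** P7@[5:6]
i=7 'a': node 26→8 ·f
i=8 'd': node 8→17 ·f
i=9 'a': node 17→18
i=10 'e': node 18→19
i=11 'c': node 19→20  ** P5@[7:11]
i=12 'b': node 20→10 ·f
i=13 'd': node 10→0 ·f
i=14 'e': node 0→1
i=15 'b': node 1→10 ·f
i=16 'b': node 10→12  ** P3@[15:16]
i=17 'b': node 12→12 ·f  ** P3@[16:17]
i=18 'b': node 12→12 ·f  ** P3@[17:18]
i=19 'a': node 12→26 ·f  ** P7@[18:19]
i=20 'a': node 26→8 ·f

Result: [[3,7],[6,7],[11,5],[16,3],[17,3],[18,3],[19,7]]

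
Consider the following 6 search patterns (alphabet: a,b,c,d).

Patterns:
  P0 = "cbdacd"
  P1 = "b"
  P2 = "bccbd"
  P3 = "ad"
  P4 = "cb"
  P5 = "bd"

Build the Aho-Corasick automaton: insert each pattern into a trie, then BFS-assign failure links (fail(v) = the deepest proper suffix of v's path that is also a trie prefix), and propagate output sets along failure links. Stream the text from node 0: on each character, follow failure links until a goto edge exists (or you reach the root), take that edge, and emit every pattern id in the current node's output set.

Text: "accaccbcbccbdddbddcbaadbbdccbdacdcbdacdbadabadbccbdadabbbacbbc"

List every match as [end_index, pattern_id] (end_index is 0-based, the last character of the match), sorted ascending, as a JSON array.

Build:
Trie (insert patterns):
  0='ε' goto a→12 b→7 c→1
  1='c' goto b→2
  2='cb' goto d→3  ←P4
  3='cbd' goto a→4
  4='cbda' goto c→5
  5='cbdac' goto d→6
  6='cbdacd' goto ·  ←P0
  7='b' goto c→8 d→14  ←P1
  8='bc' goto c→9
  9='bcc' goto b→10
  10='bccb' goto d→11
  11='bccbd' goto ·  ←P2
  12='a' goto d→13
  13='ad' goto ·  ←P3
  14='bd' goto ·  ←P5

Failure links (BFS by depth):
  fail(1) 'c': from fail(0)=0 chase 'c': 0 ⇒ 0;  out=∅∪out(0)=∅
  fail(7) 'b': from fail(0)=0 chase 'b': 0 ⇒ 0;  out={1}∪out(0)={1}
  fail(12) 'a': from fail(0)=0 chase 'a': 0 ⇒ 0;  out=∅∪out(0)=∅
  fail(2) 'cb': from fail(1)=0 chase 'b': 0 ⇒ 7;  out={4}∪out(7)={1,4}
  fail(8) 'bc': from fail(7)=0 chase 'c': 0 ⇒ 1;  out=∅∪out(1)=∅
  fail(13) 'ad': from fail(12)=0 chase 'd': 0 ⇒ 0;  out={3}∪out(0)={3}
  fail(14) 'bd': from fail(7)=0 chase 'd': 0 ⇒ 0;  out={5}∪out(0)={5}
  fail(3) 'cbd': from fail(2)=7 chase 'd': 7 ⇒ 14;  out=∅∪out(14)={5}
  fail(9) 'bcc': from fail(8)=1 chase 'c': 1→0 ⇒ 1;  out=∅∪out(1)=∅
  fail(4) 'cbda': from fail(3)=14 chase 'a': 14→0 ⇒ 12;  out=∅∪out(12)=∅
  fail(10) 'bccb': from fail(9)=1 chase 'b': 1 ⇒ 2;  out=∅∪out(2)={1,4}
  fail(5) 'cbdac': from fail(4)=12 chase 'c': 12→0 ⇒ 1;  out=∅∪out(1)=∅
  fail(11) 'bccbd': from fail(10)=2 chase 'd': 2 ⇒ 3;  out={2}∪out(3)={2,5}
  fail(6) 'cbdacd': from fail(5)=1 chase 'd': 1→0 ⇒ 0;  out={0}∪out(0)={0}

Run:
i=0 'a': node 0→12
i=1 'c': node 12→1 ·f
i=2 'c': node 1→1 ·f
i=3 'a': node 1→12 ·f
i=4 'c': node 12→1 ·f
i=5 'c': node 1→1 ·f
i=6 'b': node 1→2  → match P1@[6:6],P4@[5:6]
i=7 'c': node 2→8 ·f
i=8 'b': node 8→2 ·f  → match P1@[8:8],P4@[7:8]
i=9 'c': node 2→8 ·f
i=10 'c': node 8→9
i=11 'b': node 9→10  → match P1@[11:11],P4@[10:11]
i=12 'd': node 10→11  → match P2@[8:12],P5@[11:12]
i=13 'd': node 11→0 ·f
i=14 'd': node 0→0
i=15 'b': node 0→7  → match P1@[15:15]
i=16 'd': node 7→14  → match P5@[15:16]
i=17 'd': node 14→0 ·f
i=18 'c': node 0→1
i=19 'b': node 1→2  → match P1@[19:19],P4@[18:19]
i=20 'a': node 2→12 ·f
i=21 'a': node 12→12 ·f
i=22 'd': node 12→13  → match P3@[21:22]
i=23 'b': node 13→7 ·f  → match P1@[23:23]
i=24 'b': node 7→7 ·f  → match P1@[24:24]
i=25 'd': node 7→14  → match P5@[24:25]
i=26 'c': node 14→1 ·f
i=27 'c': node 1→1 ·f
i=28 'b': node 1→2  → match P1@[28:28],P4@[27:28]
i=29 'd': node 2→3  → match P5@[28:29]
i=30 'a': node 3→4
i=31 'c': node 4→5
i=32 'd': node 5→6  → match P0@[27:32]
i=33 'c': node 6→1 ·f
i=34 'b': node 1→2  → match P1@[34:34],P4@[33:34]
i=35 'd': node 2→3  → match P5@[34:35]
i=36 'a': node 3→4
i=37 'c': node 4→5
i=38 'd': node 5→6  → match P0@[33:38]
i=39 'b': node 6→7 ·f  → match P1@[39:39]
i=40 'a': node 7→12 ·f
i=41 'd': node 12→13  → match P3@[40:41]
i=42 'a': node 13→12 ·f
i=43 'b': node 12→7 ·f  → match P1@[43:43]
i=44 'a': node 7→12 ·f
i=45 'd': node 12→13  → match P3@[44:45]
i=46 'b': node 13→7 ·f  → match P1@[46:46]
i=47 'c': node 7→8
i=48 'c': node 8→9
i=49 'b': node 9→10  → match P1@[49:49],P4@[48:49]
i=50 'd': node 10→11  → match P2@[46:50],P5@[49:50]
i=51 'a': node 11→4 ·f
i=52 'd': node 4→13 ·f  → match P3@[51:52]
i=53 'a': node 13→12 ·f
i=54 'b': node 12→7 ·f  → match P1@[54:54]
i=55 'b': node 7→7 ·f  → match P1@[55:55]
i=56 'b': node 7→7 ·f  → match P1@[56:56]
i=57 'a': node 7→12 ·f
i=58 'c': node 12→1 ·f
i=59 'b': node 1→2  → match P1@[59:59],P4@[58:59]
i=60 'b': node 2→7 ·f  → match P1@[60:60]
i=61 'c': node 7→8

Matches: [[6,1],[6,4],[8,1],[8,4],[11,1],[11,4],[12,2],[12,5],[15,1],[16,5],[19,1],[19,4],[22,3],[23,1],[24,1],[25,5],[28,1],[28,4],[29,5],[32,0],[34,1],[34,4],[35,5],[38,0],[39,1],[41,3],[43,1],[45,3],[46,1],[49,1],[49,4],[50,2],[50,5],[52,3],[54,1],[55,1],[56,1],[59,1],[59,4],[60,1]]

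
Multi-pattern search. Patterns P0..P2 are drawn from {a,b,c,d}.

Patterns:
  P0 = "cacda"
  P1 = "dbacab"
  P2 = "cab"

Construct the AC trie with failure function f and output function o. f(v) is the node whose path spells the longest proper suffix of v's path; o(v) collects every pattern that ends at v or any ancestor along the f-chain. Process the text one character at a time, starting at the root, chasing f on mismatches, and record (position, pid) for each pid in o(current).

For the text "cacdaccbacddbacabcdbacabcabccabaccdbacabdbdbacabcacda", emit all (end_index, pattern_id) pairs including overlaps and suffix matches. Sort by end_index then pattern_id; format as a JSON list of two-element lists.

Construct AC machine:
Trie nodes:
  0='ε' goto c→1 d→6
  1='c' goto a→2
  2='ca' goto b→12 c→3
  3='cac' goto d→4
  4='cacd' goto a→5
  5='cacda' goto ·  [P0 ends]
  6='d' goto b→7
  7='db' goto a→8
  8='dba' goto c→9
  9='dbac' goto a→10
  10='dbaca' goto b→11
  11='dbacab' goto ·  [P1 ends]
  12='cab' goto ·  [P2 ends]

Failure links (BFS by depth):
  n1('c'): parent n0 fail=0; on 'c' 0 → fail=0;  out ∅∪∅=∅
  n6('d'): parent n0 fail=0; on 'd' 0 → fail=0;  out ∅∪∅=∅
  n2('ca'): parent n1 fail=0; on 'a' 0 → fail=0;  out ∅∪∅=∅
  n7('db'): parent n6 fail=0; on 'b' 0 → fail=0;  out ∅∪∅=∅
  n3('cac'): parent n2 fail=0; on 'c' 0 → fail=1;  out ∅∪∅=∅
  n8('dba'): parent n7 fail=0; on 'a' 0 → fail=0;  out ∅∪∅=∅
  n12('cab'): parent n2 fail=0; on 'b' 0 → fail=0;  out {2}∪∅={2}
  n4('cacd'): parent n3 fail=1; on 'd' 1→0 → fail=6;  out ∅∪∅=∅
  n9('dbac'): parent n8 fail=0; on 'c' 0 → fail=1;  out ∅∪∅=∅
  n5('cacda'): parent n4 fail=6; on 'a' 6→0 → fail=0;  out {0}∪∅={0}
  n10('dbaca'): parent n9 fail=1; on 'a' 1 → fail=2;  out ∅∪∅=∅
  n11('dbacab'): parent n10 fail=2; on 'b' 2 → fail=12;  out {1}∪{2}={1,2}

Run:
i=0 'c': node 0→1
i=1 'a': node 1→2
i=2 'c': node 2→3
i=3 'd': node 3→4
i=4 'a': node 4→5  ** P0@[0:4]
i=5 'c': node 5→1 (fail-walked)
i=6 'c': node 1→1 (fail-walked)
i=7 'b': node 1→0 (fail-walked)
i=8 'a': node 0→0
i=9 'c': node 0→1
i=10 'd': node 1→6 (fail-walked)
i=11 'd': node 6→6 (fail-walked)
i=12 'b': node 6→7
i=13 'a': node 7→8
i=14 'c': node 8→9
i=15 'a': node 9→10
i=16 'b': node 10→11  ** P1@[11:16],P2@[14:16]
i=17 'c': node 11→1 (fail-walked)
i=18 'd': node 1→6 (fail-walked)
i=19 'b': node 6→7
i=20 'a': node 7→8
i=21 'c': node 8→9
i=22 'a': node 9→10
i=23 'b': node 10→11  ** P1@[18:23],P2@[21:23]
i=24 'c': node 11→1 (fail-walked)
i=25 'a': node 1→2
i=26 'b': node 2→12  ** P2@[24:26]
i=27 'c': node 12→1 (fail-walked)
i=28 'c': node 1→1 (fail-walked)
i=29 'a': node 1→2
i=30 'b': node 2→12  ** P2@[28:30]
i=31 'a': node 12→0 (fail-walked)
i=32 'c': node 0→1
i=33 'c': node 1→1 (fail-walked)
i=34 'd': node 1→6 (fail-walked)
i=35 'b': node 6→7
i=36 'a': node 7→8
i=37 'c': node 8→9
i=38 'a': node 9→10
i=39 'b': node 10→11  ** P1@[34:39],P2@[37:39]
i=40 'd': node 11→6 (fail-walked)
i=41 'b': node 6→7
i=42 'd': node 7→6 (fail-walked)
i=43 'b': node 6→7
i=44 'a': node 7→8
i=45 'c': node 8→9
i=46 'a': node 9→10
i=47 'b': node 10→11  ** P1@[42:47],P2@[45:47]
i=48 'c': node 11→1 (fail-walked)
i=49 'a': node 1→2
i=50 'c': node 2→3
i=51 'd': node 3→4
i=52 'a': node 4→5  ** P0@[48:52]

Matches: [[4,0],[16,1],[16,2],[23,1],[23,2],[26,2],[30,2],[39,1],[39,2],[47,1],[47,2],[52,0]]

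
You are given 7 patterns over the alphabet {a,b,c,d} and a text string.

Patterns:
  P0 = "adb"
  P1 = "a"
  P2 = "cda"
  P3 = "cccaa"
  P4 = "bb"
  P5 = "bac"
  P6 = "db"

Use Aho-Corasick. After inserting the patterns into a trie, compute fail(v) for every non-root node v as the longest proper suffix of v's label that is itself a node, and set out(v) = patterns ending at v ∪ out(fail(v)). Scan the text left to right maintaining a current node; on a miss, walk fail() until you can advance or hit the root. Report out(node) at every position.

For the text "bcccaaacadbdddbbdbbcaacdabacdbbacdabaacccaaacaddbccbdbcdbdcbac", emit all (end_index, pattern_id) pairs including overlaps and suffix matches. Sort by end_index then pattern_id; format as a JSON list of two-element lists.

Build:
Trie nodes:
  0='ε' goto a→1 b→11 c→4 d→15
  1='a' goto d→2  [P1 ends]
  2='ad' goto b→3
  3='adb' goto ·  [P0 ends]
  4='c' goto c→7 d→5
  5='cd' goto a→6
  6='cda' goto ·  [P2 ends]
  7='cc' goto c→8
  8='ccc' goto a→9
  9='ccca' goto a→10
  10='cccaa' goto ·  [P3 ends]
  11='b' goto a→13 b→12
  12='bb' goto ·  [P4 ends]
  13='ba' goto c→14
  14='bac' goto ·  [P5 ends]
  15='d' goto b→16
  16='db' goto ·  [P6 ends]

Failure links (BFS by depth):
  fail(1) 'a': from fail(0)=0 chase 'a': 0 ⇒ 0;  out={1}∪out(0)={1}
  fail(4) 'c': from fail(0)=0 chase 'c': 0 ⇒ 0;  out=∅∪out(0)=∅
  fail(11) 'b': from fail(0)=0 chase 'b': 0 ⇒ 0;  out=∅∪out(0)=∅
  fail(15) 'd': from fail(0)=0 chase 'd': 0 ⇒ 0;  out=∅∪out(0)=∅
  fail(2) 'ad': from fail(1)=0 chase 'd': 0 ⇒ 15;  out=∅∪out(15)=∅
  fail(5) 'cd': from fail(4)=0 chase 'd': 0 ⇒ 15;  out=∅∪out(15)=∅
  fail(7) 'cc': from fail(4)=0 chase 'c': 0 ⇒ 4;  out=∅∪out(4)=∅
  fail(12) 'bb': from fail(11)=0 chase 'b': 0 ⇒ 11;  out={4}∪out(11)={4}
  fail(13) 'ba': from fail(11)=0 chase 'a': 0 ⇒ 1;  out=∅∪out(1)={1}
  fail(16) 'db': from fail(15)=0 chase 'b': 0 ⇒ 11;  out={6}∪out(11)={6}
  fail(3) 'adb': from fail(2)=15 chase 'b': 15 ⇒ 16;  out={0}∪out(16)={0,6}
  fail(6) 'cda': from fail(5)=15 chase 'a': 15→0 ⇒ 1;  out={2}∪out(1)={1,2}
  fail(8) 'ccc': from fail(7)=4 chase 'c': 4 ⇒ 7;  out=∅∪out(7)=∅
  fail(14) 'bac': from fail(13)=1 chase 'c': 1→0 ⇒ 4;  out={5}∪out(4)={5}
  fail(9) 'ccca': from fail(8)=7 chase 'a': 7→4→0 ⇒ 1;  out=∅∪out(1)={1}
  fail(10) 'cccaa': from fail(9)=1 chase 'a': 1→0 ⇒ 1;  out={3}∪out(1)={1,3}

Text stream:
pos 0 'b': at 11
pos 1 'c': at 4 (fail-walked)
pos 2 'c': at 7
pos 3 'c': at 8
pos 4 'a': at 9  ** P1@[4:4]
pos 5 'a': at 10  ** P1@[5:5],P3@[1:5]
pos 6 'a': at 1 (fail-walked)  ** P1@[6:6]
pos 7 'c': at 4 (fail-walked)
pos 8 'a': at 1 (fail-walked)  ** P1@[8:8]
pos 9 'd': at 2
pos 10 'b': at 3  ** P0@[8:10],P6@[9:10]
pos 11 'd': at 15 (fail-walked)
pos 12 'd': at 15 (fail-walked)
pos 13 'd': at 15 (fail-walked)
pos 14 'b': at 16  ** P6@[13:14]
pos 15 'b': at 12 (fail-walked)  ** P4@[14:15]
pos 16 'd': at 15 (fail-walked)
pos 17 'b': at 16  ** P6@[16:17]
pos 18 'b': at 12 (fail-walked)  ** P4@[17:18]
pos 19 'c': at 4 (fail-walked)
pos 20 'a': at 1 (fail-walked)  ** P1@[20:20]
pos 21 'a': at 1 (fail-walked)  ** P1@[21:21]
pos 22 'c': at 4 (fail-walked)
pos 23 'd': at 5
pos 24 'a': at 6  ** P1@[24:24],P2@[22:24]
pos 25 'b': at 11 (fail-walked)
pos 26 'a': at 13  ** P1@[26:26]
pos 27 'c': at 14  ** P5@[25:27]
pos 28 'd': at 5 (fail-walked)
pos 29 'b': at 16 (fail-walked)  ** P6@[28:29]
pos 30 'b': at 12 (fail-walked)  ** P4@[29:30]
pos 31 'a': at 13 (fail-walked)  ** P1@[31:31]
pos 32 'c': at 14  ** P5@[30:32]
pos 33 'd': at 5 (fail-walked)
pos 34 'a': at 6  ** P1@[34:34],P2@[32:34]
pos 35 'b': at 11 (fail-walked)
pos 36 'a': at 13  ** P1@[36:36]
pos 37 'a': at 1 (fail-walked)  ** P1@[37:37]
pos 38 'c': at 4 (fail-walked)
pos 39 'c': at 7
pos 40 'c': at 8
pos 41 'a': at 9  ** P1@[41:41]
pos 42 'a': at 10  ** P1@[42:42],P3@[38:42]
pos 43 'a': at 1 (fail-walked)  ** P1@[43:43]
pos 44 'c': at 4 (fail-walked)
pos 45 'a': at 1 (fail-walked)  ** P1@[45:45]
pos 46 'd': at 2
pos 47 'd': at 15 (fail-walked)
pos 48 'b': at 16  ** P6@[47:48]
pos 49 'c': at 4 (fail-walked)
pos 50 'c': at 7
pos 51 'b': at 11 (fail-walked)
pos 52 'd': at 15 (fail-walked)
pos 53 'b': at 16  ** P6@[52:53]
pos 54 'c': at 4 (fail-walked)
pos 55 'd': at 5
pos 56 'b': at 16 (fail-walked)  ** P6@[55:56]
pos 57 'd': at 15 (fail-walked)
pos 58 'c': at 4 (fail-walked)
pos 59 'b': at 11 (fail-walked)
pos 60 'a': at 13  ** P1@[60:60]
pos 61 'c': at 14  ** P5@[59:61]

Matches: [[4,1],[5,1],[5,3],[6,1],[8,1],[10,0],[10,6],[14,6],[15,4],[17,6],[18,4],[20,1],[21,1],[24,1],[24,2],[26,1],[27,5],[29,6],[30,4],[31,1],[32,5],[34,1],[34,2],[36,1],[37,1],[41,1],[42,1],[42,3],[43,1],[45,1],[48,6],[53,6],[56,6],[60,1],[61,5]]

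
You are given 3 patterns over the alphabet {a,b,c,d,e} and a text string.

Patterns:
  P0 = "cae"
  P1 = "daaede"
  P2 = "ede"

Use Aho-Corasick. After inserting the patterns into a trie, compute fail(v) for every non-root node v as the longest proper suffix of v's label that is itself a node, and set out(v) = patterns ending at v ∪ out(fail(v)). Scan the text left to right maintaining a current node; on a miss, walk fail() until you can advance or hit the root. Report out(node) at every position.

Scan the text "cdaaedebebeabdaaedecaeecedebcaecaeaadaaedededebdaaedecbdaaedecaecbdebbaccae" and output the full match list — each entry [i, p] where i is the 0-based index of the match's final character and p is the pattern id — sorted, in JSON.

Construct AC machine:
Trie nodes:
  n0 'ε': c→1 d→4 e→10
  n1 'c': a→2
  n2 'ca': e→3
  n3 'cae': ·  [P0 ends]
  n4 'd': a→5
  n5 'da': a→6
  n6 'daa': e→7
  n7 'daae': d→8
  n8 'daaed': e→9
  n9 'daaede': ·  [P1 ends]
  n10 'e': d→11
  n11 'ed': e→12
  n12 'ede': ·  [P2 ends]

BFS fail/out derivation:
  fail(1) 'c': from fail(0)=0 chase 'c': 0 ⇒ 0;  out=∅∪out(0)=∅
  fail(4) 'd': from fail(0)=0 chase 'd': 0 ⇒ 0;  out=∅∪out(0)=∅
  fail(10) 'e': from fail(0)=0 chase 'e': 0 ⇒ 0;  out=∅∪out(0)=∅
  fail(2) 'ca': from fail(1)=0 chase 'a': 0 ⇒ 0;  out=∅∪out(0)=∅
  fail(5) 'da': from fail(4)=0 chase 'a': 0 ⇒ 0;  out=∅∪out(0)=∅
  fail(11) 'ed': from fail(10)=0 chase 'd': 0 ⇒ 4;  out=∅∪out(4)=∅
  fail(3) 'cae': from fail(2)=0 chase 'e': 0 ⇒ 10;  out={0}∪out(10)={0}
  fail(6) 'daa': from fail(5)=0 chase 'a': 0 ⇒ 0;  out=∅∪out(0)=∅
  fail(12) 'ede': from fail(11)=4 chase 'e': 4→0 ⇒ 10;  out={2}∪out(10)={2}
  fail(7) 'daae': from fail(6)=0 chase 'e': 0 ⇒ 10;  out=∅∪out(10)=∅
  fail(8) 'daaed': from fail(7)=10 chase 'd': 10 ⇒ 11;  out=∅∪out(11)=∅
  fail(9) 'daaede': from fail(8)=11 chase 'e': 11 ⇒ 12;  out={1}∪out(12)={1,2}

Run:
pos 0 'c': at 1
pos 1 'd': at 4 (via fail)
pos 2 'a': at 5
pos 3 'a': at 6
pos 4 'e': at 7
pos 5 'd': at 8
pos 6 'e': at 9  → match P1@[1:6],P2@[4:6]
pos 7 'b': at 0 (via fail)
pos 8 'e': at 10
pos 9 'b': at 0 (via fail)
pos 10 'e': at 10
pos 11 'a': at 0 (via fail)
pos 12 'b': at 0
pos 13 'd': at 4
pos 14 'a': at 5
pos 15 'a': at 6
pos 16 'e': at 7
pos 17 'd': at 8
pos 18 'e': at 9  → match P1@[13:18],P2@[16:18]
pos 19 'c': at 1 (via fail)
pos 20 'a': at 2
pos 21 'e': at 3  → match P0@[19:21]
pos 22 'e': at 10 (via fail)
pos 23 'c': at 1 (via fail)
pos 24 'e': at 10 (via fail)
pos 25 'd': at 11
pos 26 'e': at 12  → match P2@[24:26]
pos 27 'b': at 0 (via fail)
pos 28 'c': at 1
pos 29 'a': at 2
pos 30 'e': at 3  → match P0@[28:30]
pos 31 'c': at 1 (via fail)
pos 32 'a': at 2
pos 33 'e': at 3  → match P0@[31:33]
pos 34 'a': at 0 (via fail)
pos 35 'a': at 0
pos 36 'd': at 4
pos 37 'a': at 5
pos 38 'a': at 6
pos 39 'e': at 7
pos 40 'd': at 8
pos 41 'e': at 9  → match P1@[36:41],P2@[39:41]
pos 42 'd': at 11 (via fail)
pos 43 'e': at 12  → match P2@[41:43]
pos 44 'd': at 11 (via fail)
pos 45 'e': at 12  → match P2@[43:45]
pos 46 'b': at 0 (via fail)
pos 47 'd': at 4
pos 48 'a': at 5
pos 49 'a': at 6
pos 50 'e': at 7
pos 51 'd': at 8
pos 52 'e': at 9  → match P1@[47:52],P2@[50:52]
pos 53 'c': at 1 (via fail)
pos 54 'b': at 0 (via fail)
pos 55 'd': at 4
pos 56 'a': at 5
pos 57 'a': at 6
pos 58 'e': at 7
pos 59 'd': at 8
pos 60 'e': at 9  → match P1@[55:60],P2@[58:60]
pos 61 'c': at 1 (via fail)
pos 62 'a': at 2
pos 63 'e': at 3  → match P0@[61:63]
pos 64 'c': at 1 (via fail)
pos 65 'b': at 0 (via fail)
pos 66 'd': at 4
pos 67 'e': at 10 (via fail)
pos 68 'b': at 0 (via fail)
pos 69 'b': at 0
pos 70 'a': at 0
pos 71 'c': at 1
pos 72 'c': at 1 (via fail)
pos 73 'a': at 2
pos 74 'e': at 3  → match P0@[72:74]

All matches (sorted): [[6,1],[6,2],[18,1],[18,2],[21,0],[26,2],[30,0],[33,0],[41,1],[41,2],[43,2],[45,2],[52,1],[52,2],[60,1],[60,2],[63,0],[74,0]]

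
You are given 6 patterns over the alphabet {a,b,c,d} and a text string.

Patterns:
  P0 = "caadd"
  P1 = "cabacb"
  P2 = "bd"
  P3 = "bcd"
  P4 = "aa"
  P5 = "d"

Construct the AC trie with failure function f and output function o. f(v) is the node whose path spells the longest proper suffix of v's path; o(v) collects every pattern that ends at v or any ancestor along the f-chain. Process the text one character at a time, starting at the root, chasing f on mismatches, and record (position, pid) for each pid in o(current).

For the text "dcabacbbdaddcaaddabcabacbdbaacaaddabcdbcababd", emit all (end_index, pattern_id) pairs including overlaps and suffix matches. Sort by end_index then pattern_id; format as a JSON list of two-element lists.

Build:
Trie (insert patterns):
  n0 'ε': a→14 b→10 c→1 d→16
  n1 'c': a→2
  n2 'ca': a→3 b→6
  n3 'caa': d→4
  n4 'caad': d→5
  n5 'caadd': ·  ←P0
  n6 'cab': a→7
  n7 'caba': c→8
  n8 'cabac': b→9
  n9 'cabacb': ·  ←P1
  n10 'b': c→12 d→11
  n11 'bd': ·  ←P2
  n12 'bc': d→13
  n13 'bcd': ·  ←P3
  n14 'a': a→15
  n15 'aa': ·  ←P4
  n16 'd': ·  ←P5

BFS fail/out derivation:
  fail(1) 'c': from fail(0)=0 chase 'c': 0 ⇒ 0;  out=∅∪out(0)=∅
  fail(10) 'b': from fail(0)=0 chase 'b': 0 ⇒ 0;  out=∅∪out(0)=∅
  fail(14) 'a': from fail(0)=0 chase 'a': 0 ⇒ 0;  out=∅∪out(0)=∅
  fail(16) 'd': from fail(0)=0 chase 'd': 0 ⇒ 0;  out={5}∪out(0)={5}
  fail(2) 'ca': from fail(1)=0 chase 'a': 0 ⇒ 14;  out=∅∪out(14)=∅
  fail(11) 'bd': from fail(10)=0 chase 'd': 0 ⇒ 16;  out={2}∪out(16)={2,5}
  fail(12) 'bc': from fail(10)=0 chase 'c': 0 ⇒ 1;  out=∅∪out(1)=∅
  fail(15) 'aa': from fail(14)=0 chase 'a': 0 ⇒ 14;  out={4}∪out(14)={4}
  fail(3) 'caa': from fail(2)=14 chase 'a': 14 ⇒ 15;  out=∅∪out(15)={4}
  fail(6) 'cab': from fail(2)=14 chase 'b': 14→0 ⇒ 10;  out=∅∪out(10)=∅
  fail(13) 'bcd': from fail(12)=1 chase 'd': 1→0 ⇒ 16;  out={3}∪out(16)={3,5}
  fail(4) 'caad': from fail(3)=15 chase 'd': 15→14→0 ⇒ 16;  out=∅∪out(16)={5}
  fail(7) 'caba': from fail(6)=10 chase 'a': 10→0 ⇒ 14;  out=∅∪out(14)=∅
  fail(5) 'caadd': from fail(4)=16 chase 'd': 16→0 ⇒ 16;  out={0}∪out(16)={0,5}
  fail(8) 'cabac': from fail(7)=14 chase 'c': 14→0 ⇒ 1;  out=∅∪out(1)=∅
  fail(9) 'cabacb': from fail(8)=1 chase 'b': 1→0 ⇒ 10;  out={1}∪out(10)={1}

Run:
pos 0 'd': at 16  ** P5@[0:0]
pos 1 'c': at 1 ·f
pos 2 'a': at 2
pos 3 'b': at 6
pos 4 'a': at 7
pos 5 'c': at 8
pos 6 'b': at 9  ** P1@[1:6]
pos 7 'b': at 10 ·f
pos 8 'd': at 11  ** P2@[7:8],P5@[8:8]
pos 9 'a': at 14 ·f
pos 10 'd': at 16 ·f  ** P5@[10:10]
pos 11 'd': at 16 ·f  ** P5@[11:11]
pos 12 'c': at 1 ·f
pos 13 'a': at 2
pos 14 'a': at 3  ** P4@[13:14]
pos 15 'd': at 4  ** P5@[15:15]
pos 16 'd': at 5  ** P0@[12:16],P5@[16:16]
pos 17 'a': at 14 ·f
pos 18 'b': at 10 ·f
pos 19 'c': at 12
pos 20 'a': at 2 ·f
pos 21 'b': at 6
pos 22 'a': at 7
pos 23 'c': at 8
pos 24 'b': at 9  ** P1@[19:24]
pos 25 'd': at 11 ·f  ** P2@[24:25],P5@[25:25]
pos 26 'b': at 10 ·f
pos 27 'a': at 14 ·f
pos 28 'a': at 15  ** P4@[27:28]
pos 29 'c': at 1 ·f
pos 30 'a': at 2
pos 31 'a': at 3  ** P4@[30:31]
pos 32 'd': at 4  ** P5@[32:32]
pos 33 'd': at 5  ** P0@[29:33],P5@[33:33]
pos 34 'a': at 14 ·f
pos 35 'b': at 10 ·f
pos 36 'c': at 12
pos 37 'd': at 13  ** P3@[35:37],P5@[37:37]
pos 38 'b': at 10 ·f
pos 39 'c': at 12
pos 40 'a': at 2 ·f
pos 41 'b': at 6
pos 42 'a': at 7
pos 43 'b': at 10 ·f
pos 44 'd': at 11  ** P2@[43:44],P5@[44:44]

All matches (sorted): [[0,5],[6,1],[8,2],[8,5],[10,5],[11,5],[14,4],[15,5],[16,0],[16,5],[24,1],[25,2],[25,5],[28,4],[31,4],[32,5],[33,0],[33,5],[37,3],[37,5],[44,2],[44,5]]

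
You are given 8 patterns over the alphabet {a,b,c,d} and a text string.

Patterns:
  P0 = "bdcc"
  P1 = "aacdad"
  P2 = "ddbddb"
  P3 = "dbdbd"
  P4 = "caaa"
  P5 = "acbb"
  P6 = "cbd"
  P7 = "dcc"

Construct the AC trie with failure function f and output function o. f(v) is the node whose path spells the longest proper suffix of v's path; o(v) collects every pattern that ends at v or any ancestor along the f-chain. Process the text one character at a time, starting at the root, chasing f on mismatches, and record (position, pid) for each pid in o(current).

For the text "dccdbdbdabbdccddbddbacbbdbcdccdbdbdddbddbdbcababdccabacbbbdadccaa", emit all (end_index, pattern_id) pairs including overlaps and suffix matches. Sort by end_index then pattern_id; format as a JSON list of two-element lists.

Construct AC machine:
Trie nodes:
  n0 'ε': a→5 b→1 c→21 d→11
  n1 'b': d→2
  n2 'bd': c→3
  n3 'bdc': c→4
  n4 'bdcc': ·  [P0 ends]
  n5 'a': a→6 c→25
  n6 'aa': c→7
  n7 'aac': d→8
  n8 'aacd': a→9
  n9 'aacda': d→10
  n10 'aacdad': ·  [P1 ends]
  n11 'd': b→17 c→30 d→12
  n12 'dd': b→13
  n13 'ddb': d→14
  n14 'ddbd': d→15
  n15 'ddbdd': b→16
  n16 'ddbddb': ·  [P2 ends]
  n17 'db': d→18
  n18 'dbd': b→19
  n19 'dbdb': d→20
  n20 'dbdbd': ·  [P3 ends]
  n21 'c': a→22 b→28
  n22 'ca': a→23
  n23 'caa': a→24
  n24 'caaa': ·  [P4 ends]
  n25 'ac': b→26
  n26 'acb': b→27
  n27 'acbb': ·  [P5 ends]
  n28 'cb': d→29
  n29 'cbd': ·  [P6 ends]
  n30 'dc': c→31
  n31 'dcc': ·  [P7 ends]

BFS fail/out derivation:
  fail(1) 'b': from fail(0)=0 chase 'b': 0 ⇒ 0;  out=∅∪out(0)=∅
  fail(5) 'a': from fail(0)=0 chase 'a': 0 ⇒ 0;  out=∅∪out(0)=∅
  fail(11) 'd': from fail(0)=0 chase 'd': 0 ⇒ 0;  out=∅∪out(0)=∅
  fail(21) 'c': from fail(0)=0 chase 'c': 0 ⇒ 0;  out=∅∪out(0)=∅
  fail(2) 'bd': from fail(1)=0 chase 'd': 0 ⇒ 11;  out=∅∪out(11)=∅
  fail(6) 'aa': from fail(5)=0 chase 'a': 0 ⇒ 5;  out=∅∪out(5)=∅
  fail(12) 'dd': from fail(11)=0 chase 'd': 0 ⇒ 11;  out=∅∪out(11)=∅
  fail(17) 'db': from fail(11)=0 chase 'b': 0 ⇒ 1;  out=∅∪out(1)=∅
  fail(22) 'ca': from fail(21)=0 chase 'a': 0 ⇒ 5;  out=∅∪out(5)=∅
  fail(25) 'ac': from fail(5)=0 chase 'c': 0 ⇒ 21;  out=∅∪out(21)=∅
  fail(28) 'cb': from fail(21)=0 chase 'b': 0 ⇒ 1;  out=∅∪out(1)=∅
  fail(30) 'dc': from fail(11)=0 chase 'c': 0 ⇒ 21;  out=∅∪out(21)=∅
  fail(3) 'bdc': from fail(2)=11 chase 'c': 11 ⇒ 30;  out=∅∪out(30)=∅
  fail(7) 'aac': from fail(6)=5 chase 'c': 5 ⇒ 25;  out=∅∪out(25)=∅
  fail(13) 'ddb': from fail(12)=11 chase 'b': 11 ⇒ 17;  out=∅∪out(17)=∅
  fail(18) 'dbd': from fail(17)=1 chase 'd': 1 ⇒ 2;  out=∅∪out(2)=∅
  fail(23) 'caa': from fail(22)=5 chase 'a': 5 ⇒ 6;  out=∅∪out(6)=∅
  fail(26) 'acb': from fail(25)=21 chase 'b': 21 ⇒ 28;  out=∅∪out(28)=∅
  fail(29) 'cbd': from fail(28)=1 chase 'd': 1 ⇒ 2;  out={6}∪out(2)={6}
  fail(31) 'dcc': from fail(30)=21 chase 'c': 21→0 ⇒ 21;  out={7}∪out(21)={7}
  fail(4) 'bdcc': from fail(3)=30 chase 'c': 30 ⇒ 31;  out={0}∪out(31)={0,7}
  fail(8) 'aacd': from fail(7)=25 chase 'd': 25→21→0 ⇒ 11;  out=∅∪out(11)=∅
  fail(14) 'ddbd': from fail(13)=17 chase 'd': 17 ⇒ 18;  out=∅∪out(18)=∅
  fail(19) 'dbdb': from fail(18)=2 chase 'b': 2→11 ⇒ 17;  out=∅∪out(17)=∅
  fail(24) 'caaa': from fail(23)=6 chase 'a': 6→5 ⇒ 6;  out={4}∪out(6)={4}
  fail(27) 'acbb': from fail(26)=28 chase 'b': 28→1→0 ⇒ 1;  out={5}∪out(1)={5}
  fail(9) 'aacda': from fail(8)=11 chase 'a': 11→0 ⇒ 5;  out=∅∪out(5)=∅
  fail(15) 'ddbdd': from fail(14)=18 chase 'd': 18→2→11 ⇒ 12;  out=∅∪out(12)=∅
  fail(20) 'dbdbd': from fail(19)=17 chase 'd': 17 ⇒ 18;  out={3}∪out(18)={3}
  fail(10) 'aacdad': from fail(9)=5 chase 'd': 5→0 ⇒ 11;  out={1}∪out(11)={1}
  fail(16) 'ddbddb': from fail(15)=12 chase 'b': 12 ⇒ 13;  out={2}∪out(13)={2}

Text stream:
i=0 'd': node 0→11
i=1 'c': node 11→30
i=2 'c': node 30→31  emit P7@[0:2]
i=3 'd': node 31→11 ·f
i=4 'b': node 11→17
i=5 'd': node 17→18
i=6 'b': node 18→19
i=7 'd': node 19→20  emit P3@[3:7]
i=8 'a': node 20→5 ·f
i=9 'b': node 5→1 ·f
i=10 'b': node 1→1 ·f
i=11 'd': node 1→2
i=12 'c': node 2→3
i=13 'c': node 3→4  emit P0@[10:13],P7@[11:13]
i=14 'd': node 4→11 ·f
i=15 'd': node 11→12
i=16 'b': node 12→13
i=17 'd': node 13→14
i=18 'd': node 14→15
i=19 'b': node 15→16  emit P2@[14:19]
i=20 'a': node 16→5 ·f
i=21 'c': node 5→25
i=22 'b': node 25→26
i=23 'b': node 26→27  emit P5@[20:23]
i=24 'd': node 27→2 ·f
i=25 'b': node 2→17 ·f
i=26 'c': node 17→21 ·f
i=27 'd': node 21→11 ·f
i=28 'c': node 11→30
i=29 'c': node 30→31  emit P7@[27:29]
i=30 'd': node 31→11 ·f
i=31 'b': node 11→17
i=32 'd': node 17→18
i=33 'b': node 18→19
i=34 'd': node 19→20  emit P3@[30:34]
i=35 'd': node 20→12 ·f
i=36 'd': node 12→12 ·f
i=37 'b': node 12→13
i=38 'd': node 13→14
i=39 'd': node 14→15
i=40 'b': node 15→16  emit P2@[35:40]
i=41 'd': node 16→14 ·f
i=42 'b': node 14→19 ·f
i=43 'c': node 19→21 ·f
i=44 'a': node 21→22
i=45 'b': node 22→1 ·f
i=46 'a': node 1→5 ·f
i=47 'b': node 5→1 ·f
i=48 'd': node 1→2
i=49 'c': node 2→3
i=50 'c': node 3→4  emit P0@[47:50],P7@[48:50]
i=51 'a': node 4→22 ·f
i=52 'b': node 22→1 ·f
i=53 'a': node 1→5 ·f
i=54 'c': node 5→25
i=55 'b': node 25→26
i=56 'b': node 26→27  emit P5@[53:56]
i=57 'b': node 27→1 ·f
i=58 'd': node 1→2
i=59 'a': node 2→5 ·f
i=60 'd': node 5→11 ·f
i=61 'c': node 11→30
i=62 'c': node 30→31  emit P7@[60:62]
i=63 'a': node 31→22 ·f
i=64 'a': node 22→23

Result: [[2,7],[7,3],[13,0],[13,7],[19,2],[23,5],[29,7],[34,3],[40,2],[50,0],[50,7],[56,5],[62,7]]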